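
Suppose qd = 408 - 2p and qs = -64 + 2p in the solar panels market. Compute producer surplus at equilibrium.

Equilibrium: 408 - 2p = -64 + 2p gives p* = 118, q* = 172.
Supply starts at p = 32 (where qs = 0).
PS = ½(118 − 32)(172) = 7396.

Producer surplus = 7396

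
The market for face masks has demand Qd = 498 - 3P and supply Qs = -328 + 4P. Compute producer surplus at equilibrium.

Producer surplus = 2592

Equilibrium: 498 - 3P = -328 + 4P gives P* = 118, Q* = 144.
Supply starts at P = 82 (where Qs = 0).
PS = ½(118 − 82)(144) = 2592.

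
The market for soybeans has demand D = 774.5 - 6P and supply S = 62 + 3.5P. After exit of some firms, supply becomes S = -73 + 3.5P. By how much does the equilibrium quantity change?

ΔQ = -1620/19

Original equilibrium: P* = 75, Q* = 324.5.
New equilibrium: 774.5 - 6P = -73 + 3.5P, so 847.5 = 9.5P and P' = 1695/19; Q' = 774.5 − 6(1695/19) = 9091/38.
Change in quantity: 9091/38 − 324.5 = -1620/19.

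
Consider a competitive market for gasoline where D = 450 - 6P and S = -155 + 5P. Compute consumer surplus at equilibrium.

Equilibrium: 450 - 6P = -155 + 5P gives P* = 55, Q* = 120.
Demand choke price (D = 0): P = 75.
CS = ½(75 − 55)(120) = 1200.

Consumer surplus = 1200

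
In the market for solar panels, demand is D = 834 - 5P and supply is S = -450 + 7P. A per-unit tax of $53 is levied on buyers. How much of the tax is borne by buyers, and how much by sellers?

Buyers bear 371/12, sellers bear 265/12

Pre-tax equilibrium: P* = 107, Q* = 299.
Tax on buyers shifts demand to D = 834 − 5(P + 53) = 569 - 5P.
569 - 5P = -450 + 7P gives seller price Ps = 1019/12; buyers pay Pb = 1019/12 + 53 = 1655/12.
New quantity: Q = 834 − 5(1655/12) = 1733/12.
Buyer burden = 1655/12 − 107 = 371/12; seller burden = 107 − 1019/12 = 265/12.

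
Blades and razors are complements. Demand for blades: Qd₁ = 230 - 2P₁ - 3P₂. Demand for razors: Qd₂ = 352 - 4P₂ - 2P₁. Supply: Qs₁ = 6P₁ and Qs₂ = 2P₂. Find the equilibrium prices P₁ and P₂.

Market 1: 230 - 2P₁ - 3P₂ = 6P₁ → 8P₁ + 3P₂ = 230.
Market 2: 6P₂ + 2P₁ = 352.
Eliminating P₂: 6×(1) − 3×(2) gives 42P₁ = 324, so P₁ = 54/7.
Back-substitute into (2): P₂ = (352 − 2×54/7) / 6 = 1178/21.

P₁ = 54/7, P₂ = 1178/21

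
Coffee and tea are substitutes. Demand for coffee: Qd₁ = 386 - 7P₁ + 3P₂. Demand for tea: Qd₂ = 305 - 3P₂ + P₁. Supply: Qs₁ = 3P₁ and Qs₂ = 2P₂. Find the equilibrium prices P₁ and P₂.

Market 1: 386 - 7P₁ + 3P₂ = 3P₁ → 10P₁ - 3P₂ = 386.
Market 2: 5P₂ - P₁ = 305.
Eliminating P₂: 5×(1) + 3×(2) gives 47P₁ = 2845, so P₁ = 2845/47.
Back-substitute into (2): P₂ = (305 + 1×2845/47) / 5 = 3436/47.

P₁ = 2845/47, P₂ = 3436/47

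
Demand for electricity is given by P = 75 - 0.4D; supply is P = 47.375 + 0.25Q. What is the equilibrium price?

Set the two price expressions equal: 75 - 0.4Q = 47.375 + 0.25Q.
27.625 = 0.65Q, so Q* = 42.5.
P* = 75 − (0.4)(42.5) = 58.

P* = 58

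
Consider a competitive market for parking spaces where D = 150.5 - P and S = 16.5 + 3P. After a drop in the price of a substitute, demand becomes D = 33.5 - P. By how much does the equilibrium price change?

ΔP = -29.25

Original equilibrium: P* = 33.5, Q* = 117.
New equilibrium: 33.5 - P = 16.5 + 3P, so 17 = 4P and P' = 4.25; Q' = 33.5 − 1(4.25) = 29.25.
Change in price: 4.25 − 33.5 = -29.25.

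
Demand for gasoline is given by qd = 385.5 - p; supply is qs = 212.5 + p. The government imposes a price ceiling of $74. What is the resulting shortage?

Shortage = 25

Equilibrium price would be p* = 86.5, so the ceiling at 74 binds.
At p = 74: qd = 385.5 − 1(74) = 311.5, qs = 212.5 + 1(74) = 286.5.
Shortage = 311.5 − 286.5 = 25.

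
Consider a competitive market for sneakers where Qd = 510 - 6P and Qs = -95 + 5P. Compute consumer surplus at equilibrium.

Equilibrium: 510 - 6P = -95 + 5P gives P* = 55, Q* = 180.
Demand choke price (Qd = 0): P = 85.
CS = ½(85 − 55)(180) = 2700.

Consumer surplus = 2700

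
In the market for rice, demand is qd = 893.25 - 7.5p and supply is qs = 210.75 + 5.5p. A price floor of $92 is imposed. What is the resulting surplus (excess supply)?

Equilibrium price would be p* = 52.5, so the floor at 92 binds.
At p = 92: qd = 203.25, qs = 716.75.
Surplus = 716.75 − 203.25 = 513.5.

Surplus = 513.5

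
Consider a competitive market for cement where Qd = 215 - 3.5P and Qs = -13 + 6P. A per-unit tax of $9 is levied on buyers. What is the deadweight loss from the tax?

Deadweight loss = 1701/19

Pre-tax equilibrium: P* = 24, Q* = 131.
Tax on buyers shifts demand to Qd = 215 − 3.5(P + 9) = 183.5 - 3.5P.
183.5 - 3.5P = -13 + 6P gives seller price Ps = 393/19; buyers pay Pb = 393/19 + 9 = 564/19.
New quantity: Q = 215 − 3.5(564/19) = 2111/19.
DWL = ½ × 9 × (131 − 2111/19) = 1701/19.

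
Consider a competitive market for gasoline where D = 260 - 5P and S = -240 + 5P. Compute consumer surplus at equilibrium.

Equilibrium: 260 - 5P = -240 + 5P gives P* = 50, Q* = 10.
Demand choke price (D = 0): P = 52.
CS = ½(52 − 50)(10) = 10.

Consumer surplus = 10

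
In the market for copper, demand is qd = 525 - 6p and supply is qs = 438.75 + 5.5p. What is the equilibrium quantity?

Set qd = qs: 525 - 6p = 438.75 + 5.5p.
86.25 = 11.5p, so p* = 7.5.
q* = 525 − 6(7.5) = 480.

q* = 480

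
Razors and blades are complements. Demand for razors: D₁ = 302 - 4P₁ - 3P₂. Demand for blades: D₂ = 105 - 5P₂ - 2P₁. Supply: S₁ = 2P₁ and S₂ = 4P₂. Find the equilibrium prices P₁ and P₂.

P₁ = 50.0625, P₂ = 13/24

Market 1: 302 - 4P₁ - 3P₂ = 2P₁ → 6P₁ + 3P₂ = 302.
Market 2: 9P₂ + 2P₁ = 105.
Eliminating P₂: 9×(1) − 3×(2) gives 48P₁ = 2403, so P₁ = 50.0625.
Back-substitute into (2): P₂ = (105 − 2×50.0625) / 9 = 13/24.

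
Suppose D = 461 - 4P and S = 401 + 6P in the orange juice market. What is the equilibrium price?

P* = 6

Set D = S: 461 - 4P = 401 + 6P.
60 = 10P, so P* = 6.
Q* = 461 − 4(6) = 437.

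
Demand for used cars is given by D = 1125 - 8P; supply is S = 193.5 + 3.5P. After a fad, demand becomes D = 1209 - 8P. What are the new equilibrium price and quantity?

Original equilibrium: P* = 81, Q* = 477.
New equilibrium: 1209 - 8P = 193.5 + 3.5P, so 1015.5 = 11.5P and P' = 2031/23; Q' = 1209 − 8(2031/23) = 11559/23.

P' = 2031/23, Q' = 11559/23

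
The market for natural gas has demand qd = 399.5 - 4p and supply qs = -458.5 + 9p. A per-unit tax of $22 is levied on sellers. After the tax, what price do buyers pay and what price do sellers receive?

Pre-tax equilibrium: p* = 66, q* = 135.5.
Tax on sellers shifts supply to qs = -458.5 + 9(p − 22) = -656.5 + 9p.
399.5 - 4p = -656.5 + 9p gives buyer price pb = 1056/13; sellers receive ps = 1056/13 − 22 = 770/13.
New quantity: q = 399.5 − 4(1056/13) = 1939/26.

Buyers pay 1056/13, sellers receive 770/13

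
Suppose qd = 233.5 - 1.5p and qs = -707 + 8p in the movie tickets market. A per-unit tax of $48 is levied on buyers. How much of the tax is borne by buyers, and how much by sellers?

Pre-tax equilibrium: p* = 99, q* = 85.
Tax on buyers shifts demand to qd = 233.5 − 1.5(p + 48) = 161.5 - 1.5p.
161.5 - 1.5p = -707 + 8p gives seller price ps = 1737/19; buyers pay pb = 1737/19 + 48 = 2649/19.
New quantity: q = 233.5 − 1.5(2649/19) = 463/19.
Buyer burden = 2649/19 − 99 = 768/19; seller burden = 99 − 1737/19 = 144/19.

Buyers bear 768/19, sellers bear 144/19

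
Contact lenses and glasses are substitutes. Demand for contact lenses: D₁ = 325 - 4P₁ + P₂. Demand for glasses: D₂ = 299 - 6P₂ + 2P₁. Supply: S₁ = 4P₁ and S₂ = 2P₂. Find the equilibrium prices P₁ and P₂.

Market 1: 325 - 4P₁ + P₂ = 4P₁ → 8P₁ - P₂ = 325.
Market 2: 8P₂ - 2P₁ = 299.
Eliminating P₂: 8×(1) + 1×(2) gives 62P₁ = 2899, so P₁ = 2899/62.
Back-substitute into (2): P₂ = (299 + 2×2899/62) / 8 = 1521/31.

P₁ = 2899/62, P₂ = 1521/31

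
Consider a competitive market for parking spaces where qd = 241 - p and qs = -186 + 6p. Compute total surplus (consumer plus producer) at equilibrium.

Equilibrium: 241 - p = -186 + 6p gives p* = 61, q* = 180.
Demand choke price: p = 241; supply starts at p = 31.
CS = ½(241 − 61)(180) = 16200; PS = ½(61 − 31)(180) = 2700.

Total surplus = 18900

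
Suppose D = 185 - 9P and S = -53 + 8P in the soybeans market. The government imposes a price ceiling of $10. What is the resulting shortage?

Equilibrium price would be P* = 14, so the ceiling at 10 binds.
At P = 10: D = 185 − 9(10) = 95, S = -53 + 8(10) = 27.
Shortage = 95 − 27 = 68.

Shortage = 68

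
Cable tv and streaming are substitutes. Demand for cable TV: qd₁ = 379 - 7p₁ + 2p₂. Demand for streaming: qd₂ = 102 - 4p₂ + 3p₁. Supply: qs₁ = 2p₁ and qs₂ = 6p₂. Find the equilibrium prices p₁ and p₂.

p₁ = 1997/42, p₂ = 685/28

Market 1: 379 - 7p₁ + 2p₂ = 2p₁ → 9p₁ - 2p₂ = 379.
Market 2: 10p₂ - 3p₁ = 102.
Eliminating p₂: 10×(1) + 2×(2) gives 84p₁ = 3994, so p₁ = 1997/42.
Back-substitute into (2): p₂ = (102 + 3×1997/42) / 10 = 685/28.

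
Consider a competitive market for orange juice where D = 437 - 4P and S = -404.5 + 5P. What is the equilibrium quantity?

Q* = 63

Set D = S: 437 - 4P = -404.5 + 5P.
841.5 = 9P, so P* = 93.5.
Q* = 437 − 4(93.5) = 63.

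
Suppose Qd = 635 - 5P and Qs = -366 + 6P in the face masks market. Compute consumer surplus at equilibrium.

Equilibrium: 635 - 5P = -366 + 6P gives P* = 91, Q* = 180.
Demand choke price (Qd = 0): P = 127.
CS = ½(127 − 91)(180) = 3240.

Consumer surplus = 3240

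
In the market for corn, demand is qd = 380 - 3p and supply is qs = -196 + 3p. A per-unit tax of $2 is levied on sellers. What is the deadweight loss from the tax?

Pre-tax equilibrium: p* = 96, q* = 92.
Tax on sellers shifts supply to qs = -196 + 3(p − 2) = -202 + 3p.
380 - 3p = -202 + 3p gives buyer price pb = 97; sellers receive ps = 97 − 2 = 95.
New quantity: q = 380 − 3(97) = 89.
DWL = ½ × 2 × (92 − 89) = 3.

Deadweight loss = 3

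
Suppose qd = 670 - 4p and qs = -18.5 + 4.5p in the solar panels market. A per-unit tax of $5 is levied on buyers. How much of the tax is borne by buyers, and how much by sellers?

Buyers bear 45/17, sellers bear 40/17

Pre-tax equilibrium: p* = 81, q* = 346.
Tax on buyers shifts demand to qd = 670 − 4(p + 5) = 650 - 4p.
650 - 4p = -18.5 + 4.5p gives seller price ps = 1337/17; buyers pay pb = 1337/17 + 5 = 1422/17.
New quantity: q = 670 − 4(1422/17) = 5702/17.
Buyer burden = 1422/17 − 81 = 45/17; seller burden = 81 − 1337/17 = 40/17.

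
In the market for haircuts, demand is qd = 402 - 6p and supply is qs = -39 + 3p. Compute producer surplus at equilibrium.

Equilibrium: 402 - 6p = -39 + 3p gives p* = 49, q* = 108.
Supply starts at p = 13 (where qs = 0).
PS = ½(49 − 13)(108) = 1944.

Producer surplus = 1944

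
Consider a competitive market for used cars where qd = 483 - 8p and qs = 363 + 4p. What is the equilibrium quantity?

Set qd = qs: 483 - 8p = 363 + 4p.
120 = 12p, so p* = 10.
q* = 483 − 8(10) = 403.

q* = 403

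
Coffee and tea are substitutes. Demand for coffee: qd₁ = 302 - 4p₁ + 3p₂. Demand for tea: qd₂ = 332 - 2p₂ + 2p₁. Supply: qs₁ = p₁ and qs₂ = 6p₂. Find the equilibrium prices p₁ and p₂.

Market 1: 302 - 4p₁ + 3p₂ = p₁ → 5p₁ - 3p₂ = 302.
Market 2: 8p₂ - 2p₁ = 332.
Eliminating p₂: 8×(1) + 3×(2) gives 34p₁ = 3412, so p₁ = 1706/17.
Back-substitute into (2): p₂ = (332 + 2×1706/17) / 8 = 1132/17.

p₁ = 1706/17, p₂ = 1132/17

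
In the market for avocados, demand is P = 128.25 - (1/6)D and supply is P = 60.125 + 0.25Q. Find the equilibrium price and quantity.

P* = 101, Q* = 163.5

Set the two price expressions equal: 128.25 - (1/6)Q = 60.125 + 0.25Q.
68.125 = (5/12)Q, so Q* = 163.5.
P* = 128.25 − (1/6)(163.5) = 101.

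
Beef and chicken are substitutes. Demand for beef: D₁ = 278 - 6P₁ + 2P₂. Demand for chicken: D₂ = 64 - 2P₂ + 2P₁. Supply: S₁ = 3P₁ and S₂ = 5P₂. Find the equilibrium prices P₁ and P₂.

P₁ = 2074/59, P₂ = 1132/59

Market 1: 278 - 6P₁ + 2P₂ = 3P₁ → 9P₁ - 2P₂ = 278.
Market 2: 7P₂ - 2P₁ = 64.
Eliminating P₂: 7×(1) + 2×(2) gives 59P₁ = 2074, so P₁ = 2074/59.
Back-substitute into (2): P₂ = (64 + 2×2074/59) / 7 = 1132/59.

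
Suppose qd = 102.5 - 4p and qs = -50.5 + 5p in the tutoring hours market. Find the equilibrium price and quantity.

Set qd = qs: 102.5 - 4p = -50.5 + 5p.
153 = 9p, so p* = 17.
q* = 102.5 − 4(17) = 34.5.

p* = 17, q* = 34.5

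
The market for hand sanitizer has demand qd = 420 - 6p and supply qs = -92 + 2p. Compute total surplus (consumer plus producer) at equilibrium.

Equilibrium: 420 - 6p = -92 + 2p gives p* = 64, q* = 36.
Demand choke price: p = 70; supply starts at p = 46.
CS = ½(70 − 64)(36) = 108; PS = ½(64 − 46)(36) = 324.

Total surplus = 432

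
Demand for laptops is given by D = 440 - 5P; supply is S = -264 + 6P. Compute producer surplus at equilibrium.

Equilibrium: 440 - 5P = -264 + 6P gives P* = 64, Q* = 120.
Supply starts at P = 44 (where S = 0).
PS = ½(64 − 44)(120) = 1200.

Producer surplus = 1200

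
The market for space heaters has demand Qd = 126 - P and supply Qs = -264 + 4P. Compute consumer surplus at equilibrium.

Consumer surplus = 1152

Equilibrium: 126 - P = -264 + 4P gives P* = 78, Q* = 48.
Demand choke price (Qd = 0): P = 126.
CS = ½(126 − 78)(48) = 1152.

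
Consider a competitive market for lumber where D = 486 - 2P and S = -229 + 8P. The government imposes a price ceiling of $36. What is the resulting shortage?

Equilibrium price would be P* = 71.5, so the ceiling at 36 binds.
At P = 36: D = 486 − 2(36) = 414, S = -229 + 8(36) = 59.
Shortage = 414 − 59 = 355.

Shortage = 355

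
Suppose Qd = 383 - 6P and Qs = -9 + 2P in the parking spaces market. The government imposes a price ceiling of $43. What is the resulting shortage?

Equilibrium price would be P* = 49, so the ceiling at 43 binds.
At P = 43: Qd = 383 − 6(43) = 125, Qs = -9 + 2(43) = 77.
Shortage = 125 − 77 = 48.

Shortage = 48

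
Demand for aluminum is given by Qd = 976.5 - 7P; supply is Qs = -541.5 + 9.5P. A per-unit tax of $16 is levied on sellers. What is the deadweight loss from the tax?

Pre-tax equilibrium: P* = 92, Q* = 332.5.
Tax on sellers shifts supply to Qs = -541.5 + 9.5(P − 16) = -693.5 + 9.5P.
976.5 - 7P = -693.5 + 9.5P gives buyer price Pb = 3340/33; sellers receive Ps = 3340/33 − 16 = 2812/33.
New quantity: Q = 976.5 − 7(3340/33) = 17689/66.
DWL = ½ × 16 × (332.5 − 17689/66) = 17024/33.

Deadweight loss = 17024/33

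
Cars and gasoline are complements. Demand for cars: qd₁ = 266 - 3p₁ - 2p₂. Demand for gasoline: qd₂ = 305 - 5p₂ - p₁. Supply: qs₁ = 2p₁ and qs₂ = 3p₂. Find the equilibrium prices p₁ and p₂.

Market 1: 266 - 3p₁ - 2p₂ = 2p₁ → 5p₁ + 2p₂ = 266.
Market 2: 8p₂ + p₁ = 305.
Eliminating p₂: 8×(1) − 2×(2) gives 38p₁ = 1518, so p₁ = 759/19.
Back-substitute into (2): p₂ = (305 − 1×759/19) / 8 = 1259/38.

p₁ = 759/19, p₂ = 1259/38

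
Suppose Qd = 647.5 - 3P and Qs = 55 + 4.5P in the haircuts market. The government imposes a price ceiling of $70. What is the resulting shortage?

Shortage = 67.5

Equilibrium price would be P* = 79, so the ceiling at 70 binds.
At P = 70: Qd = 647.5 − 3(70) = 437.5, Qs = 55 + 4.5(70) = 370.
Shortage = 437.5 − 370 = 67.5.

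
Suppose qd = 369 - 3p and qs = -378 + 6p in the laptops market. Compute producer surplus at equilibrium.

Equilibrium: 369 - 3p = -378 + 6p gives p* = 83, q* = 120.
Supply starts at p = 63 (where qs = 0).
PS = ½(83 − 63)(120) = 1200.

Producer surplus = 1200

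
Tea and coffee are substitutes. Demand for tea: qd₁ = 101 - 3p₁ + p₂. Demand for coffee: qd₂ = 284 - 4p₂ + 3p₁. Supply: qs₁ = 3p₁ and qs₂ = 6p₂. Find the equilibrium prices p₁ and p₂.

p₁ = 1294/57, p₂ = 669/19

Market 1: 101 - 3p₁ + p₂ = 3p₁ → 6p₁ - p₂ = 101.
Market 2: 10p₂ - 3p₁ = 284.
Eliminating p₂: 10×(1) + 1×(2) gives 57p₁ = 1294, so p₁ = 1294/57.
Back-substitute into (2): p₂ = (284 + 3×1294/57) / 10 = 669/19.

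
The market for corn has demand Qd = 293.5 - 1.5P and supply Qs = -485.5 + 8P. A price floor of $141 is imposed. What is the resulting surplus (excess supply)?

Surplus = 560.5

Equilibrium price would be P* = 82, so the floor at 141 binds.
At P = 141: Qd = 82, Qs = 642.5.
Surplus = 642.5 − 82 = 560.5.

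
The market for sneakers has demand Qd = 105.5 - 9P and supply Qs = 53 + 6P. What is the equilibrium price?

Set Qd = Qs: 105.5 - 9P = 53 + 6P.
52.5 = 15P, so P* = 3.5.
Q* = 105.5 − 9(3.5) = 74.

P* = 3.5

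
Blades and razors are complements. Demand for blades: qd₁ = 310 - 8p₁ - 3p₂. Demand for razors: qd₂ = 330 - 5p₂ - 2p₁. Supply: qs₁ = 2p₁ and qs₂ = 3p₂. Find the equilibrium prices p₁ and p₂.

p₁ = 745/37, p₂ = 1340/37

Market 1: 310 - 8p₁ - 3p₂ = 2p₁ → 10p₁ + 3p₂ = 310.
Market 2: 8p₂ + 2p₁ = 330.
Eliminating p₂: 8×(1) − 3×(2) gives 74p₁ = 1490, so p₁ = 745/37.
Back-substitute into (2): p₂ = (330 − 2×745/37) / 8 = 1340/37.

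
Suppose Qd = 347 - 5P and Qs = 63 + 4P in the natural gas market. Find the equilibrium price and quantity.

Set Qd = Qs: 347 - 5P = 63 + 4P.
284 = 9P, so P* = 284/9.
Q* = 347 − 5(284/9) = 1703/9.

P* = 284/9, Q* = 1703/9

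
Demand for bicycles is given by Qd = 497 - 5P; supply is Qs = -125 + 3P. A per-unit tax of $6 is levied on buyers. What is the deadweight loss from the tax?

Deadweight loss = 33.75

Pre-tax equilibrium: P* = 77.75, Q* = 108.25.
Tax on buyers shifts demand to Qd = 497 − 5(P + 6) = 467 - 5P.
467 - 5P = -125 + 3P gives seller price Ps = 74; buyers pay Pb = 74 + 6 = 80.
New quantity: Q = 497 − 5(80) = 97.
DWL = ½ × 6 × (108.25 − 97) = 33.75.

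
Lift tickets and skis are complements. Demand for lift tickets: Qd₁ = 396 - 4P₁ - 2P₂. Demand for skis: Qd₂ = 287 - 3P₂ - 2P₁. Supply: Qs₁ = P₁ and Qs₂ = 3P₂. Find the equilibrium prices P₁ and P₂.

Market 1: 396 - 4P₁ - 2P₂ = P₁ → 5P₁ + 2P₂ = 396.
Market 2: 6P₂ + 2P₁ = 287.
Eliminating P₂: 6×(1) − 2×(2) gives 26P₁ = 1802, so P₁ = 901/13.
Back-substitute into (2): P₂ = (287 − 2×901/13) / 6 = 643/26.

P₁ = 901/13, P₂ = 643/26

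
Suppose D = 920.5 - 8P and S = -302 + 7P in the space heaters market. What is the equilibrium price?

P* = 81.5

Set D = S: 920.5 - 8P = -302 + 7P.
1222.5 = 15P, so P* = 81.5.
Q* = 920.5 − 8(81.5) = 268.5.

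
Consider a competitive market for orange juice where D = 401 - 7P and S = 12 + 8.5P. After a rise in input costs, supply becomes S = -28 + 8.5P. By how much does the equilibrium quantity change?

Original equilibrium: P* = 778/31, Q* = 6985/31.
New equilibrium: 401 - 7P = -28 + 8.5P, so 429 = 15.5P and P' = 858/31; Q' = 401 − 7(858/31) = 6425/31.
Change in quantity: 6425/31 − 6985/31 = -560/31.

ΔQ = -560/31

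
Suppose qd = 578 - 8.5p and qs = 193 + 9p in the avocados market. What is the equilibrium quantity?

Set qd = qs: 578 - 8.5p = 193 + 9p.
385 = 17.5p, so p* = 22.
q* = 578 − 8.5(22) = 391.

q* = 391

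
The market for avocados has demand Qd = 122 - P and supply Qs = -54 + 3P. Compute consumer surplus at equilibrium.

Consumer surplus = 3042

Equilibrium: 122 - P = -54 + 3P gives P* = 44, Q* = 78.
Demand choke price (Qd = 0): P = 122.
CS = ½(122 − 44)(78) = 3042.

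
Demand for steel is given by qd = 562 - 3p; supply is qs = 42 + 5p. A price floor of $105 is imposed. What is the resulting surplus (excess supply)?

Equilibrium price would be p* = 65, so the floor at 105 binds.
At p = 105: qd = 247, qs = 567.
Surplus = 567 − 247 = 320.

Surplus = 320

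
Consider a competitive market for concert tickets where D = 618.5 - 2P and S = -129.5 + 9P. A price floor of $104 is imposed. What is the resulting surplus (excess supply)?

Surplus = 396

Equilibrium price would be P* = 68, so the floor at 104 binds.
At P = 104: D = 410.5, S = 806.5.
Surplus = 806.5 − 410.5 = 396.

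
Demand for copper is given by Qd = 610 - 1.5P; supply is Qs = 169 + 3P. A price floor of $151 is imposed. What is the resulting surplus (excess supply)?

Surplus = 238.5

Equilibrium price would be P* = 98, so the floor at 151 binds.
At P = 151: Qd = 383.5, Qs = 622.
Surplus = 622 − 383.5 = 238.5.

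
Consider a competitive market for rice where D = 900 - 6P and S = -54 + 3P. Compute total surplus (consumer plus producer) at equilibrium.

Equilibrium: 900 - 6P = -54 + 3P gives P* = 106, Q* = 264.
Demand choke price: P = 150; supply starts at P = 18.
CS = ½(150 − 106)(264) = 5808; PS = ½(106 − 18)(264) = 11616.

Total surplus = 17424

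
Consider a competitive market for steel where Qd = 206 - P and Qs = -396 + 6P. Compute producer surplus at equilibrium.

Equilibrium: 206 - P = -396 + 6P gives P* = 86, Q* = 120.
Supply starts at P = 66 (where Qs = 0).
PS = ½(86 − 66)(120) = 1200.

Producer surplus = 1200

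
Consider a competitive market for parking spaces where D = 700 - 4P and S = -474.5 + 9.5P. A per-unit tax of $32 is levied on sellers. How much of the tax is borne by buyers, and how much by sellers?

Pre-tax equilibrium: P* = 87, Q* = 352.
Tax on sellers shifts supply to S = -474.5 + 9.5(P − 32) = -778.5 + 9.5P.
700 - 4P = -778.5 + 9.5P gives buyer price Pb = 2957/27; sellers receive Ps = 2957/27 − 32 = 2093/27.
New quantity: Q = 700 − 4(2957/27) = 7072/27.
Buyer burden = 2957/27 − 87 = 608/27; seller burden = 87 − 2093/27 = 256/27.

Buyers bear 608/27, sellers bear 256/27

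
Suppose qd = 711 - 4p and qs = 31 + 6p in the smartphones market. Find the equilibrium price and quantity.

p* = 68, q* = 439

Set qd = qs: 711 - 4p = 31 + 6p.
680 = 10p, so p* = 68.
q* = 711 − 4(68) = 439.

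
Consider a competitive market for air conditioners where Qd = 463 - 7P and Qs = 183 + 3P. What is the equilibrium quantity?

Set Qd = Qs: 463 - 7P = 183 + 3P.
280 = 10P, so P* = 28.
Q* = 463 − 7(28) = 267.

Q* = 267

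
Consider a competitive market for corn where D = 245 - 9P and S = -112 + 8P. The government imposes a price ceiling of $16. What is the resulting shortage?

Equilibrium price would be P* = 21, so the ceiling at 16 binds.
At P = 16: D = 245 − 9(16) = 101, S = -112 + 8(16) = 16.
Shortage = 101 − 16 = 85.

Shortage = 85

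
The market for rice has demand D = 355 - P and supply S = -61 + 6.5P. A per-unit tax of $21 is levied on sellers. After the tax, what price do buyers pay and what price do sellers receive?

Pre-tax equilibrium: P* = 832/15, Q* = 4493/15.
Tax on sellers shifts supply to S = -61 + 6.5(P − 21) = -197.5 + 6.5P.
355 - P = -197.5 + 6.5P gives buyer price Pb = 221/3; sellers receive Ps = 221/3 − 21 = 158/3.
New quantity: Q = 355 − 1(221/3) = 844/3.

Buyers pay 221/3, sellers receive 158/3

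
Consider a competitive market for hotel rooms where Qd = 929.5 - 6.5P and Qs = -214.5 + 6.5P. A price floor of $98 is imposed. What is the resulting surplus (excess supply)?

Surplus = 130

Equilibrium price would be P* = 88, so the floor at 98 binds.
At P = 98: Qd = 292.5, Qs = 422.5.
Surplus = 422.5 − 292.5 = 130.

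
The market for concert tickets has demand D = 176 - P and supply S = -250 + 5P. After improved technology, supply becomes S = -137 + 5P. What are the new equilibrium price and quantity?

Original equilibrium: P* = 71, Q* = 105.
New equilibrium: 176 - P = -137 + 5P, so 313 = 6P and P' = 313/6; Q' = 176 − 1(313/6) = 743/6.

P' = 313/6, Q' = 743/6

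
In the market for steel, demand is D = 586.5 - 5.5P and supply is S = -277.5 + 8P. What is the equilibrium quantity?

Set D = S: 586.5 - 5.5P = -277.5 + 8P.
864 = 13.5P, so P* = 64.
Q* = 586.5 − 5.5(64) = 234.5.

Q* = 234.5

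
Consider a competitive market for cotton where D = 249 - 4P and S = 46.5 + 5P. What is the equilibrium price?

P* = 22.5

Set D = S: 249 - 4P = 46.5 + 5P.
202.5 = 9P, so P* = 22.5.
Q* = 249 − 4(22.5) = 159.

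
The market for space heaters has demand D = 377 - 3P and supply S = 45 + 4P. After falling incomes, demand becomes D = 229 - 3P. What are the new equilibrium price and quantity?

P' = 184/7, Q' = 1051/7

Original equilibrium: P* = 332/7, Q* = 1643/7.
New equilibrium: 229 - 3P = 45 + 4P, so 184 = 7P and P' = 184/7; Q' = 229 − 3(184/7) = 1051/7.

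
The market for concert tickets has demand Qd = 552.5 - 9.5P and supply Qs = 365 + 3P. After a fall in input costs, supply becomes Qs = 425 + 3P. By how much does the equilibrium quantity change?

Original equilibrium: P* = 15, Q* = 410.
New equilibrium: 552.5 - 9.5P = 425 + 3P, so 127.5 = 12.5P and P' = 10.2; Q' = 552.5 − 9.5(10.2) = 455.6.
Change in quantity: 455.6 − 410 = 45.6.

ΔQ = 45.6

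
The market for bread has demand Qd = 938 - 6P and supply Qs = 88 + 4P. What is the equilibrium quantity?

Set Qd = Qs: 938 - 6P = 88 + 4P.
850 = 10P, so P* = 85.
Q* = 938 − 6(85) = 428.

Q* = 428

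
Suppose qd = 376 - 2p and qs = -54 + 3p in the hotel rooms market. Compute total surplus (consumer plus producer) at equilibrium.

Total surplus = 17340

Equilibrium: 376 - 2p = -54 + 3p gives p* = 86, q* = 204.
Demand choke price: p = 188; supply starts at p = 18.
CS = ½(188 − 86)(204) = 10404; PS = ½(86 − 18)(204) = 6936.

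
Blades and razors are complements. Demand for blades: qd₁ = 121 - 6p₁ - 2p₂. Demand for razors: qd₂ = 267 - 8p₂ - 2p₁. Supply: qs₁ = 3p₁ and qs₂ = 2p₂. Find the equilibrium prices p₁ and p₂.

p₁ = 338/43, p₂ = 2161/86

Market 1: 121 - 6p₁ - 2p₂ = 3p₁ → 9p₁ + 2p₂ = 121.
Market 2: 10p₂ + 2p₁ = 267.
Eliminating p₂: 10×(1) − 2×(2) gives 86p₁ = 676, so p₁ = 338/43.
Back-substitute into (2): p₂ = (267 − 2×338/43) / 10 = 2161/86.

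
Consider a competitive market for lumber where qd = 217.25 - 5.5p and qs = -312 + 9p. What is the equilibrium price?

Set qd = qs: 217.25 - 5.5p = -312 + 9p.
529.25 = 14.5p, so p* = 36.5.
q* = 217.25 − 5.5(36.5) = 16.5.

p* = 36.5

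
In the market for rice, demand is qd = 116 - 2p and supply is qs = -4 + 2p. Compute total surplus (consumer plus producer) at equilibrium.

Total surplus = 1568

Equilibrium: 116 - 2p = -4 + 2p gives p* = 30, q* = 56.
Demand choke price: p = 58; supply starts at p = 2.
CS = ½(58 − 30)(56) = 784; PS = ½(30 − 2)(56) = 784.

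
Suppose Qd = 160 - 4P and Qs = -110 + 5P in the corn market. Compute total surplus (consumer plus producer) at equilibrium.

Equilibrium: 160 - 4P = -110 + 5P gives P* = 30, Q* = 40.
Demand choke price: P = 40; supply starts at P = 22.
CS = ½(40 − 30)(40) = 200; PS = ½(30 − 22)(40) = 160.

Total surplus = 360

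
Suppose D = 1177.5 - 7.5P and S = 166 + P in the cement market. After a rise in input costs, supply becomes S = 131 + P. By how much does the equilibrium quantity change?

Original equilibrium: P* = 119, Q* = 285.
New equilibrium: 1177.5 - 7.5P = 131 + P, so 1046.5 = 8.5P and P' = 2093/17; Q' = 1177.5 − 7.5(2093/17) = 4320/17.
Change in quantity: 4320/17 − 285 = -525/17.

ΔQ = -525/17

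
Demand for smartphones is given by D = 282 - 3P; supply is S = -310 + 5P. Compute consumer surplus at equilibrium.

Equilibrium: 282 - 3P = -310 + 5P gives P* = 74, Q* = 60.
Demand choke price (D = 0): P = 94.
CS = ½(94 − 74)(60) = 600.

Consumer surplus = 600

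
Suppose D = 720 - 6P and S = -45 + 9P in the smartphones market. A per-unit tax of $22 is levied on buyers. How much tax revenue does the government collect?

Tax revenue = 7365.6

Pre-tax equilibrium: P* = 51, Q* = 414.
Tax on buyers shifts demand to D = 720 − 6(P + 22) = 588 - 6P.
588 - 6P = -45 + 9P gives seller price Ps = 42.2; buyers pay Pb = 42.2 + 22 = 64.2.
New quantity: Q = 720 − 6(64.2) = 334.8.
Revenue = 22 × 334.8 = 7365.6.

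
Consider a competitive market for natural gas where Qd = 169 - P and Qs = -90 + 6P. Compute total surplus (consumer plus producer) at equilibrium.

Total surplus = 10164

Equilibrium: 169 - P = -90 + 6P gives P* = 37, Q* = 132.
Demand choke price: P = 169; supply starts at P = 15.
CS = ½(169 − 37)(132) = 8712; PS = ½(37 − 15)(132) = 1452.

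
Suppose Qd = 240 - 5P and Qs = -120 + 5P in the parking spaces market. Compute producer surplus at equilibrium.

Producer surplus = 360

Equilibrium: 240 - 5P = -120 + 5P gives P* = 36, Q* = 60.
Supply starts at P = 24 (where Qs = 0).
PS = ½(36 − 24)(60) = 360.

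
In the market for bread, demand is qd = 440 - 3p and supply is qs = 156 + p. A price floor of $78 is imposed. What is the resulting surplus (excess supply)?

Surplus = 28

Equilibrium price would be p* = 71, so the floor at 78 binds.
At p = 78: qd = 206, qs = 234.
Surplus = 234 − 206 = 28.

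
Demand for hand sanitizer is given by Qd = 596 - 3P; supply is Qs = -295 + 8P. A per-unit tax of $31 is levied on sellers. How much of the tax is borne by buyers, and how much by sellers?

Pre-tax equilibrium: P* = 81, Q* = 353.
Tax on sellers shifts supply to Qs = -295 + 8(P − 31) = -543 + 8P.
596 - 3P = -543 + 8P gives buyer price Pb = 1139/11; sellers receive Ps = 1139/11 − 31 = 798/11.
New quantity: Q = 596 − 3(1139/11) = 3139/11.
Buyer burden = 1139/11 − 81 = 248/11; seller burden = 81 − 798/11 = 93/11.

Buyers bear 248/11, sellers bear 93/11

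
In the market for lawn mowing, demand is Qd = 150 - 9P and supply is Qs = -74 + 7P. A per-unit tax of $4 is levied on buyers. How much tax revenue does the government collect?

Pre-tax equilibrium: P* = 14, Q* = 24.
Tax on buyers shifts demand to Qd = 150 − 9(P + 4) = 114 - 9P.
114 - 9P = -74 + 7P gives seller price Ps = 11.75; buyers pay Pb = 11.75 + 4 = 15.75.
New quantity: Q = 150 − 9(15.75) = 8.25.
Revenue = 4 × 8.25 = 33.

Tax revenue = 33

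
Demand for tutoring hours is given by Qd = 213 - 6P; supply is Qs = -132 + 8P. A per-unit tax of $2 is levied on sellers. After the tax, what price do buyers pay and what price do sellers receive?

Pre-tax equilibrium: P* = 345/14, Q* = 456/7.
Tax on sellers shifts supply to Qs = -132 + 8(P − 2) = -148 + 8P.
213 - 6P = -148 + 8P gives buyer price Pb = 361/14; sellers receive Ps = 361/14 − 2 = 333/14.
New quantity: Q = 213 − 6(361/14) = 408/7.

Buyers pay 361/14, sellers receive 333/14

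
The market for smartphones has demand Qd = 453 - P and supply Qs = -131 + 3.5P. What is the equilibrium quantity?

Set Qd = Qs: 453 - P = -131 + 3.5P.
584 = 4.5P, so P* = 1168/9.
Q* = 453 − 1(1168/9) = 2909/9.

Q* = 2909/9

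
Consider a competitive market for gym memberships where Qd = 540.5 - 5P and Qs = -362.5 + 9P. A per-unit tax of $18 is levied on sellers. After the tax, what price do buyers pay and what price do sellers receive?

Buyers pay 1065/14, sellers receive 813/14

Pre-tax equilibrium: P* = 64.5, Q* = 218.
Tax on sellers shifts supply to Qs = -362.5 + 9(P − 18) = -524.5 + 9P.
540.5 - 5P = -524.5 + 9P gives buyer price Pb = 1065/14; sellers receive Ps = 1065/14 − 18 = 813/14.
New quantity: Q = 540.5 − 5(1065/14) = 1121/7.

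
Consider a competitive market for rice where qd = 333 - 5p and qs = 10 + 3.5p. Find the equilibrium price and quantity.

p* = 38, q* = 143

Set qd = qs: 333 - 5p = 10 + 3.5p.
323 = 8.5p, so p* = 38.
q* = 333 − 5(38) = 143.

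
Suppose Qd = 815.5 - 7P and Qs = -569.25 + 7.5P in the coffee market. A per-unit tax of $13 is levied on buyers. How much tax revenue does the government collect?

Tax revenue = 37674/29

Pre-tax equilibrium: P* = 95.5, Q* = 147.
Tax on buyers shifts demand to Qd = 815.5 − 7(P + 13) = 724.5 - 7P.
724.5 - 7P = -569.25 + 7.5P gives seller price Ps = 5175/58; buyers pay Pb = 5175/58 + 13 = 5929/58.
New quantity: Q = 815.5 − 7(5929/58) = 2898/29.
Revenue = 13 × 2898/29 = 37674/29.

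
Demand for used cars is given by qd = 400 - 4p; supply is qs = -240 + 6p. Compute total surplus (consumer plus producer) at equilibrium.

Total surplus = 4320

Equilibrium: 400 - 4p = -240 + 6p gives p* = 64, q* = 144.
Demand choke price: p = 100; supply starts at p = 40.
CS = ½(100 − 64)(144) = 2592; PS = ½(64 − 40)(144) = 1728.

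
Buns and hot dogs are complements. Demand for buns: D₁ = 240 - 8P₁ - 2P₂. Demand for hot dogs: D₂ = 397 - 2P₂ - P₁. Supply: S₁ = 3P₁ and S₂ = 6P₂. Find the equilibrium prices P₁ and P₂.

Market 1: 240 - 8P₁ - 2P₂ = 3P₁ → 11P₁ + 2P₂ = 240.
Market 2: 8P₂ + P₁ = 397.
Eliminating P₂: 8×(1) − 2×(2) gives 86P₁ = 1126, so P₁ = 563/43.
Back-substitute into (2): P₂ = (397 − 1×563/43) / 8 = 4127/86.

P₁ = 563/43, P₂ = 4127/86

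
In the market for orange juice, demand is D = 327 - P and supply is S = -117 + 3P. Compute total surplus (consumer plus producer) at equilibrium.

Total surplus = 31104

Equilibrium: 327 - P = -117 + 3P gives P* = 111, Q* = 216.
Demand choke price: P = 327; supply starts at P = 39.
CS = ½(327 − 111)(216) = 23328; PS = ½(111 − 39)(216) = 7776.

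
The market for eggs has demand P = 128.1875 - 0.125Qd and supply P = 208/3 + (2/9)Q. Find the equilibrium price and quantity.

P* = 107, Q* = 169.5

Set the two price expressions equal: 128.1875 - 0.125Q = 208/3 + (2/9)Q.
2825/48 = (25/72)Q, so Q* = 169.5.
P* = 128.1875 − (0.125)(169.5) = 107.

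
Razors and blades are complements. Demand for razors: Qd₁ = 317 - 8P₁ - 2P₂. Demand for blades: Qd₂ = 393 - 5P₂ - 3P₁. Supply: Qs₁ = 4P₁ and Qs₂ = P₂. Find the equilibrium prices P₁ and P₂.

P₁ = 186/11, P₂ = 1255/22

Market 1: 317 - 8P₁ - 2P₂ = 4P₁ → 12P₁ + 2P₂ = 317.
Market 2: 6P₂ + 3P₁ = 393.
Eliminating P₂: 6×(1) − 2×(2) gives 66P₁ = 1116, so P₁ = 186/11.
Back-substitute into (2): P₂ = (393 − 3×186/11) / 6 = 1255/22.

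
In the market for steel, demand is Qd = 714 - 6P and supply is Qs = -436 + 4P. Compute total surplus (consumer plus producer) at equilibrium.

Equilibrium: 714 - 6P = -436 + 4P gives P* = 115, Q* = 24.
Demand choke price: P = 119; supply starts at P = 109.
CS = ½(119 − 115)(24) = 48; PS = ½(115 − 109)(24) = 72.

Total surplus = 120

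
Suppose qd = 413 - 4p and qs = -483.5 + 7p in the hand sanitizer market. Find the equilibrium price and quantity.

p* = 81.5, q* = 87

Set qd = qs: 413 - 4p = -483.5 + 7p.
896.5 = 11p, so p* = 81.5.
q* = 413 − 4(81.5) = 87.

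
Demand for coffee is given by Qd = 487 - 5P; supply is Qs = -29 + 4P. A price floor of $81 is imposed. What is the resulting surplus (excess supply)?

Equilibrium price would be P* = 172/3, so the floor at 81 binds.
At P = 81: Qd = 82, Qs = 295.
Surplus = 295 − 82 = 213.

Surplus = 213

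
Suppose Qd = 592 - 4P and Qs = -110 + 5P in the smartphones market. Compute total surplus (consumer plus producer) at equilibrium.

Total surplus = 17640

Equilibrium: 592 - 4P = -110 + 5P gives P* = 78, Q* = 280.
Demand choke price: P = 148; supply starts at P = 22.
CS = ½(148 − 78)(280) = 9800; PS = ½(78 − 22)(280) = 7840.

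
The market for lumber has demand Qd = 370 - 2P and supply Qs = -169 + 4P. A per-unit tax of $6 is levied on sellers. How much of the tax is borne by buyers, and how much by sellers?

Buyers bear $4, sellers bear $2

Pre-tax equilibrium: P* = 539/6, Q* = 571/3.
Tax on sellers shifts supply to Qs = -169 + 4(P − 6) = -193 + 4P.
370 - 2P = -193 + 4P gives buyer price Pb = 563/6; sellers receive Ps = 563/6 − 6 = 527/6.
New quantity: Q = 370 − 2(563/6) = 547/3.
Buyer burden = 563/6 − 539/6 = 4; seller burden = 539/6 − 527/6 = 2.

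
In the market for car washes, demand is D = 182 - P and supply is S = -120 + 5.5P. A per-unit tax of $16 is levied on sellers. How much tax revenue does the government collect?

Tax revenue = 1952

Pre-tax equilibrium: P* = 604/13, Q* = 1762/13.
Tax on sellers shifts supply to S = -120 + 5.5(P − 16) = -208 + 5.5P.
182 - P = -208 + 5.5P gives buyer price Pb = 60; sellers receive Ps = 60 − 16 = 44.
New quantity: Q = 182 − 1(60) = 122.
Revenue = 16 × 122 = 1952.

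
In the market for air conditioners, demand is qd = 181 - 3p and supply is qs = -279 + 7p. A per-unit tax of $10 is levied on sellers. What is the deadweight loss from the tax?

Pre-tax equilibrium: p* = 46, q* = 43.
Tax on sellers shifts supply to qs = -279 + 7(p − 10) = -349 + 7p.
181 - 3p = -349 + 7p gives buyer price pb = 53; sellers receive ps = 53 − 10 = 43.
New quantity: q = 181 − 3(53) = 22.
DWL = ½ × 10 × (43 − 22) = 105.

Deadweight loss = 105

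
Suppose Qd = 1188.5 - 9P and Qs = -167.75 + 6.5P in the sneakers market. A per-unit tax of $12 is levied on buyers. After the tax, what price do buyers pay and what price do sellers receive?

Buyers pay 5737/62, sellers receive 4993/62

Pre-tax equilibrium: P* = 87.5, Q* = 401.
Tax on buyers shifts demand to Qd = 1188.5 − 9(P + 12) = 1080.5 - 9P.
1080.5 - 9P = -167.75 + 6.5P gives seller price Ps = 4993/62; buyers pay Pb = 4993/62 + 12 = 5737/62.
New quantity: Q = 1188.5 − 9(5737/62) = 11027/31.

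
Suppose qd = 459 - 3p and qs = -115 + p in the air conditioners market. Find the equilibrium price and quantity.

Set qd = qs: 459 - 3p = -115 + p.
574 = 4p, so p* = 143.5.
q* = 459 − 3(143.5) = 28.5.

p* = 143.5, q* = 28.5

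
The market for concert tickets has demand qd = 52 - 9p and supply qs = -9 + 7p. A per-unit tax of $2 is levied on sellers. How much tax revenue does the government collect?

Tax revenue = 19.625

Pre-tax equilibrium: p* = 3.8125, q* = 17.6875.
Tax on sellers shifts supply to qs = -9 + 7(p − 2) = -23 + 7p.
52 - 9p = -23 + 7p gives buyer price pb = 4.6875; sellers receive ps = 4.6875 − 2 = 2.6875.
New quantity: q = 52 − 9(4.6875) = 9.8125.
Revenue = 2 × 9.8125 = 19.625.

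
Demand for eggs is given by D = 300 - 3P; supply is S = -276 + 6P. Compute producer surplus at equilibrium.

Equilibrium: 300 - 3P = -276 + 6P gives P* = 64, Q* = 108.
Supply starts at P = 46 (where S = 0).
PS = ½(64 − 46)(108) = 972.

Producer surplus = 972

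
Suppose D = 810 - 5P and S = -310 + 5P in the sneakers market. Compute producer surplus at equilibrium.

Producer surplus = 6250

Equilibrium: 810 - 5P = -310 + 5P gives P* = 112, Q* = 250.
Supply starts at P = 62 (where S = 0).
PS = ½(112 − 62)(250) = 6250.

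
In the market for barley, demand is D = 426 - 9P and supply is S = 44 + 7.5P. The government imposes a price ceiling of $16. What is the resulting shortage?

Equilibrium price would be P* = 764/33, so the ceiling at 16 binds.
At P = 16: D = 426 − 9(16) = 282, S = 44 + 7.5(16) = 164.
Shortage = 282 − 164 = 118.

Shortage = 118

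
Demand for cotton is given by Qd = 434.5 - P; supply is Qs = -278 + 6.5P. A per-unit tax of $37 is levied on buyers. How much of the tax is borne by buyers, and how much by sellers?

Pre-tax equilibrium: P* = 95, Q* = 339.5.
Tax on buyers shifts demand to Qd = 434.5 − 1(P + 37) = 397.5 - P.
397.5 - P = -278 + 6.5P gives seller price Ps = 1351/15; buyers pay Pb = 1351/15 + 37 = 1906/15.
New quantity: Q = 434.5 − 1(1906/15) = 9223/30.
Buyer burden = 1906/15 − 95 = 481/15; seller burden = 95 − 1351/15 = 74/15.

Buyers bear 481/15, sellers bear 74/15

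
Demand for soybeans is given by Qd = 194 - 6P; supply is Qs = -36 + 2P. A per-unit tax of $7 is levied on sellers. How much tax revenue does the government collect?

Pre-tax equilibrium: P* = 28.75, Q* = 21.5.
Tax on sellers shifts supply to Qs = -36 + 2(P − 7) = -50 + 2P.
194 - 6P = -50 + 2P gives buyer price Pb = 30.5; sellers receive Ps = 30.5 − 7 = 23.5.
New quantity: Q = 194 − 6(30.5) = 11.
Revenue = 7 × 11 = 77.

Tax revenue = 77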